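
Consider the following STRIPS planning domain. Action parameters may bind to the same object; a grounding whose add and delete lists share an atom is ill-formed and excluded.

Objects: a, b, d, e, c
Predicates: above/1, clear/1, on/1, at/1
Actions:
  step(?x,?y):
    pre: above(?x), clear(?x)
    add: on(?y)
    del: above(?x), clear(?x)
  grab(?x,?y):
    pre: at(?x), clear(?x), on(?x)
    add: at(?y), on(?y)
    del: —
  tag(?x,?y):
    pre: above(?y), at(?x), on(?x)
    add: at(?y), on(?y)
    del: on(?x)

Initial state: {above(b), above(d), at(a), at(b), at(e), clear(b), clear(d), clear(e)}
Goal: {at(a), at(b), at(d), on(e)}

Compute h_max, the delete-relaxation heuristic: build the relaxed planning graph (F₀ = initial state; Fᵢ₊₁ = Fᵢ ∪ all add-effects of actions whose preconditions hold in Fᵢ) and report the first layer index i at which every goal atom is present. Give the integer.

F0 = init (8 atoms)
F1 = F0 ∪ {on(a), on(b), on(c), on(d), on(e)}  (13 atoms)
F2 = F1 ∪ {at(c), at(d)}  (15 atoms)
goal ⊆ F2  ⇒  h_max = 2

2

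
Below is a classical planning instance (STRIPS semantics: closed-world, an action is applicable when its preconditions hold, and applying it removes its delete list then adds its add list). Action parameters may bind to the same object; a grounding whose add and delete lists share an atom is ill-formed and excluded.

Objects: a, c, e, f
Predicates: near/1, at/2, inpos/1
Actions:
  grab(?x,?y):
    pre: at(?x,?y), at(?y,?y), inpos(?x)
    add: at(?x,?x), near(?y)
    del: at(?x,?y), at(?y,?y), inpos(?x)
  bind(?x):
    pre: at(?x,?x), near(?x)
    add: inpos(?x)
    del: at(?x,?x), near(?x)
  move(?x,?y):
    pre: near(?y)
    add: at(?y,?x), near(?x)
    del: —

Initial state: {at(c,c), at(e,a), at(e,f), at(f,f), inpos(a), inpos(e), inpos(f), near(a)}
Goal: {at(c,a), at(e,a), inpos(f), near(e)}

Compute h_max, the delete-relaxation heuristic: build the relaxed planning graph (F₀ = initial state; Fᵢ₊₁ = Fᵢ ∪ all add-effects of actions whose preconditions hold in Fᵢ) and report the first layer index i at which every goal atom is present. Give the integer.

2

F0 = init (8 atoms)
F1 = F0 ∪ {at(a,a), at(a,c), at(a,e), at(a,f), at(e,e), near(c), near(e), near(f)}  (16 atoms)
F2 = F1 ∪ {at(c,a), at(c,e), at(c,f), at(e,c), at(f,a), at(f,c), at(f,e), inpos(c)}  (24 atoms)
goal ⊆ F2  ⇒  h_max = 2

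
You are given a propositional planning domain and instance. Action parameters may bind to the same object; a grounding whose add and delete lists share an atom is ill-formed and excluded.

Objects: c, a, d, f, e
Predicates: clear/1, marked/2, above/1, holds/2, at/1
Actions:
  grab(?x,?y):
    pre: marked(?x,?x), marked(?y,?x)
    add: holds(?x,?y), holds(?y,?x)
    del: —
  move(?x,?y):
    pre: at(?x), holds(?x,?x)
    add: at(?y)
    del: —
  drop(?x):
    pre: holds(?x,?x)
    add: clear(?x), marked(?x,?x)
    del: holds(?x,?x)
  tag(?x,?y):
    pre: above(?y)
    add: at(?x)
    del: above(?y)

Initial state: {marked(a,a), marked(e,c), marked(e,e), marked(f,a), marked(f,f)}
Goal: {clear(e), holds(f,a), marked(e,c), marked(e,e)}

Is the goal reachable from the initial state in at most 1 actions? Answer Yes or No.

1. grab(a,f)  →  {holds(a,f), holds(f,a), marked(a,a), marked(e,c), marked(e,e), marked(f,a), marked(f,f)}
2. grab(e,e)  →  {holds(a,f), holds(e,e), holds(f,a), marked(a,a), marked(e,c), marked(e,e), marked(f,a), marked(f,f)}
3. drop(e)  →  {clear(e), holds(a,f), holds(f,a), marked(a,a), marked(e,c), marked(e,e), marked(f,a), marked(f,f)}
optimal plan length = 3; 3 > 1

No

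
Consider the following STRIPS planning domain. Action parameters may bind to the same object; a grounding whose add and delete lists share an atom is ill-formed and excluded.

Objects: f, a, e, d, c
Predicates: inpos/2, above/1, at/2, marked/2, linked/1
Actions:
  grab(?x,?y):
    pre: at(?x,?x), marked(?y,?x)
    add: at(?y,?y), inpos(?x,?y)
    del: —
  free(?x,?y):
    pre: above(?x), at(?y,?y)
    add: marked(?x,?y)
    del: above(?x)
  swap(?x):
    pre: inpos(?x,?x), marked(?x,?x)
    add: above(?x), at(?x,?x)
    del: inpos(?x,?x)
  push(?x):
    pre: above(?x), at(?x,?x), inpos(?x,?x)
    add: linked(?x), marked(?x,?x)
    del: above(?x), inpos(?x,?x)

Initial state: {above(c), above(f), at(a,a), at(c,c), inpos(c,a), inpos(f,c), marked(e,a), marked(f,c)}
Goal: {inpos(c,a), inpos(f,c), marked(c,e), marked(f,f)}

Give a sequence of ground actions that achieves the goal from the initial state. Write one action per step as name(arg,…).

grab(a,e); grab(c,f); free(f,f); free(c,e)

1. grab(a,e)  →  {above(c), above(f), at(a,a), at(c,c), at(e,e), inpos(a,e), inpos(c,a), inpos(f,c), marked(e,a), marked(f,c)}
2. grab(c,f)  →  {above(c), above(f), at(a,a), at(c,c), at(e,e), at(f,f), inpos(a,e), inpos(c,a), inpos(c,f), inpos(f,c), marked(e,a), marked(f,c)}
3. free(f,f)  →  {above(c), at(a,a), at(c,c), at(e,e), at(f,f), inpos(a,e), inpos(c,a), inpos(c,f), inpos(f,c), marked(e,a), marked(f,c), marked(f,f)}
4. free(c,e)  →  {at(a,a), at(c,c), at(e,e), at(f,f), inpos(a,e), inpos(c,a), inpos(c,f), inpos(f,c), marked(c,e), marked(e,a), marked(f,c), marked(f,f)}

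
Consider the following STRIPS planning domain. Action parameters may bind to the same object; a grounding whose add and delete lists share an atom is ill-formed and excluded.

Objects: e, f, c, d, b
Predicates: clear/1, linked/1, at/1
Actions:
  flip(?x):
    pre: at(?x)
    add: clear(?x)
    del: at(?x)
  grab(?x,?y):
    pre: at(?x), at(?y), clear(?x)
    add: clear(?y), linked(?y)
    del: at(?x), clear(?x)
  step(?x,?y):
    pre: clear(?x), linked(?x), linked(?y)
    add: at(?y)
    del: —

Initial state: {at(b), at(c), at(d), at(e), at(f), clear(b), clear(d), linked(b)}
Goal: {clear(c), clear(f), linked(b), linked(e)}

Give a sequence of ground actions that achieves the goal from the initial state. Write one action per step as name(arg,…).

1. flip(f)  →  {at(b), at(c), at(d), at(e), clear(b), clear(d), clear(f), linked(b)}
2. flip(c)  →  {at(b), at(d), at(e), clear(b), clear(c), clear(d), clear(f), linked(b)}
3. grab(d,e)  →  {at(b), at(e), clear(b), clear(c), clear(e), clear(f), linked(b), linked(e)}

flip(f); flip(c); grab(d,e)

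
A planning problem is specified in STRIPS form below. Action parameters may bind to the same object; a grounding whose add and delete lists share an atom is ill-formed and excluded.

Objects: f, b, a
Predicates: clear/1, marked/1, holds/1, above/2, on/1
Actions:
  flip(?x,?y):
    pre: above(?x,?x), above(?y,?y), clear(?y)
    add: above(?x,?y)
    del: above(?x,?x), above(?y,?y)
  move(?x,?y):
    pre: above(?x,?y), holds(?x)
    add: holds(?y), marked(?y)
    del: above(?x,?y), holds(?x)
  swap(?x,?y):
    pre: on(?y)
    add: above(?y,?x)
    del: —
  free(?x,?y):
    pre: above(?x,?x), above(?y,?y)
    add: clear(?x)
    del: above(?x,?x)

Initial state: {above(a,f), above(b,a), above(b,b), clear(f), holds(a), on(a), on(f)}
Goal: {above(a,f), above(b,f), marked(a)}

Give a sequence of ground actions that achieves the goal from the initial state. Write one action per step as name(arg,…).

swap(f,f); flip(b,f); swap(b,a); move(a,b); move(b,a)

1. swap(f,f)  →  {above(a,f), above(b,a), above(b,b), above(f,f), clear(f), holds(a), on(a), on(f)}
2. flip(b,f)  →  {above(a,f), above(b,a), above(b,f), clear(f), holds(a), on(a), on(f)}
3. swap(b,a)  →  {above(a,b), above(a,f), above(b,a), above(b,f), clear(f), holds(a), on(a), on(f)}
4. move(a,b)  →  {above(a,f), above(b,a), above(b,f), clear(f), holds(b), marked(b), on(a), on(f)}
5. move(b,a)  →  {above(a,f), above(b,f), clear(f), holds(a), marked(a), marked(b), on(a), on(f)}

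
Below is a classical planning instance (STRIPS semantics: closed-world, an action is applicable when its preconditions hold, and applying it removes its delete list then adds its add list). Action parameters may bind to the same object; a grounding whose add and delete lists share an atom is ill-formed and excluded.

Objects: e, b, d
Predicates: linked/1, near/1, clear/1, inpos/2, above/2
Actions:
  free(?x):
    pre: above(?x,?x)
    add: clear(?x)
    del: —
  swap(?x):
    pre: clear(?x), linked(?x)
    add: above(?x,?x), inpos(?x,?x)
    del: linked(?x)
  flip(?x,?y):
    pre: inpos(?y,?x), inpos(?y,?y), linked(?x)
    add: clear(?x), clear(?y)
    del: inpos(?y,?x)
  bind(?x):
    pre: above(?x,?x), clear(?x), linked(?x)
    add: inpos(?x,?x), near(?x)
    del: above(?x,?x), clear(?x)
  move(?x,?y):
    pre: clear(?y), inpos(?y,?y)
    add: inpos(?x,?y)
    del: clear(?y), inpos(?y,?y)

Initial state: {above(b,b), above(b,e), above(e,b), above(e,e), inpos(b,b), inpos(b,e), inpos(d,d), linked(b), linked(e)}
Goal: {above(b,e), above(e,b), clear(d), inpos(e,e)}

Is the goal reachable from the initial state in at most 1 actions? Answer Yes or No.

No

1. flip(e,b)  →  {above(b,b), above(b,e), above(e,b), above(e,e), clear(b), clear(e), inpos(b,b), inpos(d,d), linked(b), linked(e)}
2. swap(e)  →  {above(b,b), above(b,e), above(e,b), above(e,e), clear(b), clear(e), inpos(b,b), inpos(d,d), inpos(e,e), linked(b)}
3. move(d,b)  →  {above(b,b), above(b,e), above(e,b), above(e,e), clear(e), inpos(d,b), inpos(d,d), inpos(e,e), linked(b)}
4. flip(b,d)  →  {above(b,b), above(b,e), above(e,b), above(e,e), clear(b), clear(d), clear(e), inpos(d,d), inpos(e,e), linked(b)}
optimal plan length = 4; 4 > 1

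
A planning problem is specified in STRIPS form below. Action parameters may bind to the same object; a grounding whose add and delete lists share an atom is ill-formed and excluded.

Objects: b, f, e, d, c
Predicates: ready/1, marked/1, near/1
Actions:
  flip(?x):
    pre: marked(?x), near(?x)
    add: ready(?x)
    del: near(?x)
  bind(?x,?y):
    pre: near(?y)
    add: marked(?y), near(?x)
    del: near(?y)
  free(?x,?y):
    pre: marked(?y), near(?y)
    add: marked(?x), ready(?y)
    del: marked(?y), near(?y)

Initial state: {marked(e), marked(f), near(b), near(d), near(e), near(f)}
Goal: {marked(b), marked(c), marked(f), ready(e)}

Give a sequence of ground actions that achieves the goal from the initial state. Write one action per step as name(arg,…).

1. bind(f,b)  →  {marked(b), marked(e), marked(f), near(d), near(e), near(f)}
2. free(c,e)  →  {marked(b), marked(c), marked(f), near(d), near(f), ready(e)}

bind(f,b); free(c,e)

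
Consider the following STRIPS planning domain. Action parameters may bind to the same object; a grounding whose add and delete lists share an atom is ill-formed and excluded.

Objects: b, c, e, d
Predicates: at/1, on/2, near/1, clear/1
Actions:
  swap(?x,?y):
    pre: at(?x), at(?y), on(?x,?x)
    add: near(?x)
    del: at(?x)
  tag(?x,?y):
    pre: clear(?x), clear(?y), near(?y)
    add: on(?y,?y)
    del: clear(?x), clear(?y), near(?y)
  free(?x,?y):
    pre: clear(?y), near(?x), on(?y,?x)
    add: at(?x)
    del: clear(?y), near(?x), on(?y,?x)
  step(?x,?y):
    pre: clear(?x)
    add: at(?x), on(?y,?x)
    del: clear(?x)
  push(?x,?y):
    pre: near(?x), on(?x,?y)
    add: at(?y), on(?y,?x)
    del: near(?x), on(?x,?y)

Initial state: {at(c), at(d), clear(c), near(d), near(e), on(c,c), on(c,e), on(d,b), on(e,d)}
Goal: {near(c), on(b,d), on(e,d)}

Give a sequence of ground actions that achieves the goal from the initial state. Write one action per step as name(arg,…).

1. swap(c,c)  →  {at(d), clear(c), near(c), near(d), near(e), on(c,c), on(c,e), on(d,b), on(e,d)}
2. push(d,b)  →  {at(b), at(d), clear(c), near(c), near(e), on(b,d), on(c,c), on(c,e), on(e,d)}

swap(c,c); push(d,b)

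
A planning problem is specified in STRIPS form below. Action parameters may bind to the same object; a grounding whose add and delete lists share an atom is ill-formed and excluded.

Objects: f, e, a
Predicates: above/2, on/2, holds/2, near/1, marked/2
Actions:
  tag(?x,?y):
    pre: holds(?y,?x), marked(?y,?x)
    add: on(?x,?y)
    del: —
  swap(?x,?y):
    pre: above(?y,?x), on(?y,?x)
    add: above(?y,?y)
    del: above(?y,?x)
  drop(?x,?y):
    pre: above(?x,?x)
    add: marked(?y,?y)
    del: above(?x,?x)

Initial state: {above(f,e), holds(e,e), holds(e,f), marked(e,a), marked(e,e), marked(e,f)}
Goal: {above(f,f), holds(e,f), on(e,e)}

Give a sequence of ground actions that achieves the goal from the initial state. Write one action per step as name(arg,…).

tag(f,e); tag(e,e); swap(e,f)

1. tag(f,e)  →  {above(f,e), holds(e,e), holds(e,f), marked(e,a), marked(e,e), marked(e,f), on(f,e)}
2. tag(e,e)  →  {above(f,e), holds(e,e), holds(e,f), marked(e,a), marked(e,e), marked(e,f), on(e,e), on(f,e)}
3. swap(e,f)  →  {above(f,f), holds(e,e), holds(e,f), marked(e,a), marked(e,e), marked(e,f), on(e,e), on(f,e)}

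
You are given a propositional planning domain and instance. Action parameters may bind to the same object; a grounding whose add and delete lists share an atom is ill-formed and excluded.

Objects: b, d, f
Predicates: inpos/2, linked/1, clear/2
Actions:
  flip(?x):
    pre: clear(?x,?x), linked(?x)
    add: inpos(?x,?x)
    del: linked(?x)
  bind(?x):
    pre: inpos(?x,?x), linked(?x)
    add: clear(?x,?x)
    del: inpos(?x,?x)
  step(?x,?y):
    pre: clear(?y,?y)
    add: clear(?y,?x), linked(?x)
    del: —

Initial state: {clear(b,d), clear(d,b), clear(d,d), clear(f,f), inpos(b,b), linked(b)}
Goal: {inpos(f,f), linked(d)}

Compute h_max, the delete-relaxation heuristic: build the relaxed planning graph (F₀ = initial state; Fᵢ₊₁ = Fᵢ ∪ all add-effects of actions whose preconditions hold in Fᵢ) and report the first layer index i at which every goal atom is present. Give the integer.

F0 = init (6 atoms)
F1 = F0 ∪ {clear(b,b), clear(d,f), clear(f,b), clear(f,d), linked(d), linked(f)}  (12 atoms)
F2 = F1 ∪ {clear(b,f), inpos(d,d), inpos(f,f)}  (15 atoms)
goal ⊆ F2  ⇒  h_max = 2

2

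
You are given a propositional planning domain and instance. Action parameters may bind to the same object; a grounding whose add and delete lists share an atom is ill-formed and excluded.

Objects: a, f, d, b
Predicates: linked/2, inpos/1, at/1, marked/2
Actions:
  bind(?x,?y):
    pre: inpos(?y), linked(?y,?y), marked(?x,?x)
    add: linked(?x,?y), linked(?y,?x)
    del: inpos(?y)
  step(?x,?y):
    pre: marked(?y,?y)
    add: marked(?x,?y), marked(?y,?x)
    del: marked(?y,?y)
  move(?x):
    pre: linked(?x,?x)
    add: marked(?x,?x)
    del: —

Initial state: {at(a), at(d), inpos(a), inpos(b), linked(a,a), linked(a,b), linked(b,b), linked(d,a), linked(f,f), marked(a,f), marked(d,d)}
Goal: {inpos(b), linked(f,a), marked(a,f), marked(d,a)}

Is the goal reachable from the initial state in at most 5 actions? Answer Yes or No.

Yes

1. step(a,d)  →  {at(a), at(d), inpos(a), inpos(b), linked(a,a), linked(a,b), linked(b,b), linked(d,a), linked(f,f), marked(a,d), marked(a,f), marked(d,a)}
2. move(f)  →  {at(a), at(d), inpos(a), inpos(b), linked(a,a), linked(a,b), linked(b,b), linked(d,a), linked(f,f), marked(a,d), marked(a,f), marked(d,a), marked(f,f)}
3. bind(f,a)  →  {at(a), at(d), inpos(b), linked(a,a), linked(a,b), linked(a,f), linked(b,b), linked(d,a), linked(f,a), linked(f,f), marked(a,d), marked(a,f), marked(d,a), marked(f,f)}
optimal plan length = 3; 3 ≤ 5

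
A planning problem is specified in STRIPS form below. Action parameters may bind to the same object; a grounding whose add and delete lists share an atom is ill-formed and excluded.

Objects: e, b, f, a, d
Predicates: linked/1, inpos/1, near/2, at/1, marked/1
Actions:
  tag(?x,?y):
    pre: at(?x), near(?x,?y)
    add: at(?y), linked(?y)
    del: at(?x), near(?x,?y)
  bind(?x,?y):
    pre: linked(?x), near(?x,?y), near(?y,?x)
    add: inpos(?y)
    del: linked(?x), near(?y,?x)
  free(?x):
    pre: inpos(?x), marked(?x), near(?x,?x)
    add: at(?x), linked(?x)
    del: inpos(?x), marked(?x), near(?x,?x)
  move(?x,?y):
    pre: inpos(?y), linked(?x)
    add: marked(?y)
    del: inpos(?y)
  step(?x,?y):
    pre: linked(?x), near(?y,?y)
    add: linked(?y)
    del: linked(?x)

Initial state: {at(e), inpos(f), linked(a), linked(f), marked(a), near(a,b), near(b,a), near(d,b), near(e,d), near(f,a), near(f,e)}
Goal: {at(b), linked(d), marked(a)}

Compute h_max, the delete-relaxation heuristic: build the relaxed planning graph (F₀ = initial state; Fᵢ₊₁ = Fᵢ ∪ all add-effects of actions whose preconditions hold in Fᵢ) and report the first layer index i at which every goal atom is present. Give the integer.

F0 = init (11 atoms)
F1 = F0 ∪ {at(d), inpos(b), linked(d), marked(f)}  (15 atoms)
F2 = F1 ∪ {at(b), linked(b), marked(b)}  (18 atoms)
goal ⊆ F2  ⇒  h_max = 2

2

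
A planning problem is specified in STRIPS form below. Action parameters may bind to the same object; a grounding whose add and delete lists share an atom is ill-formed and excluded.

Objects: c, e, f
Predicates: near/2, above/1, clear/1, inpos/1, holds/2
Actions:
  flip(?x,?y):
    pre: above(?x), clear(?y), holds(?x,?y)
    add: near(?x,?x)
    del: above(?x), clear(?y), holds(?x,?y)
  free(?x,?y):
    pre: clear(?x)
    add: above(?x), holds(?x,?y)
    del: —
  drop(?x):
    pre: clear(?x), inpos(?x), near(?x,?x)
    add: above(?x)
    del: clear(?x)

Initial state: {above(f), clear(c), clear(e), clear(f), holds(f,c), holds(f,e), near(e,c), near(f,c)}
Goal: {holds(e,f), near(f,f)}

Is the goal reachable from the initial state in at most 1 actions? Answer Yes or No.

No

1. flip(f,c)  →  {clear(e), clear(f), holds(f,e), near(e,c), near(f,c), near(f,f)}
2. free(e,f)  →  {above(e), clear(e), clear(f), holds(e,f), holds(f,e), near(e,c), near(f,c), near(f,f)}
optimal plan length = 2; 2 > 1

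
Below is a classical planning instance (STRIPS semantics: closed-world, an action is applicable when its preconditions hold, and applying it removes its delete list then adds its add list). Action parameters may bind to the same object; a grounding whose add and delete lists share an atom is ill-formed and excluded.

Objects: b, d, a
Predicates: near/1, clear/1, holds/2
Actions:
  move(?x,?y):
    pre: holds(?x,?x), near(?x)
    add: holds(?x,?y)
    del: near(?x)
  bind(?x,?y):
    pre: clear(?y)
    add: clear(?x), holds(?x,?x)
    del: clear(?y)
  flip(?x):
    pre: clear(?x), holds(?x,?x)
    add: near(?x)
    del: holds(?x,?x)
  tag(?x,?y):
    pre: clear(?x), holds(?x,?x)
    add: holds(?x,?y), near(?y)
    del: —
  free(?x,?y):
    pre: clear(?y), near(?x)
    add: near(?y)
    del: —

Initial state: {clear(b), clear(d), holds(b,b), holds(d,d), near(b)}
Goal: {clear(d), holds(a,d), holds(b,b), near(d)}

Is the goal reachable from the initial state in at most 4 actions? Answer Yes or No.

Yes

1. bind(a,b)  →  {clear(a), clear(d), holds(a,a), holds(b,b), holds(d,d), near(b)}
2. tag(a,d)  →  {clear(a), clear(d), holds(a,a), holds(a,d), holds(b,b), holds(d,d), near(b), near(d)}
optimal plan length = 2; 2 ≤ 4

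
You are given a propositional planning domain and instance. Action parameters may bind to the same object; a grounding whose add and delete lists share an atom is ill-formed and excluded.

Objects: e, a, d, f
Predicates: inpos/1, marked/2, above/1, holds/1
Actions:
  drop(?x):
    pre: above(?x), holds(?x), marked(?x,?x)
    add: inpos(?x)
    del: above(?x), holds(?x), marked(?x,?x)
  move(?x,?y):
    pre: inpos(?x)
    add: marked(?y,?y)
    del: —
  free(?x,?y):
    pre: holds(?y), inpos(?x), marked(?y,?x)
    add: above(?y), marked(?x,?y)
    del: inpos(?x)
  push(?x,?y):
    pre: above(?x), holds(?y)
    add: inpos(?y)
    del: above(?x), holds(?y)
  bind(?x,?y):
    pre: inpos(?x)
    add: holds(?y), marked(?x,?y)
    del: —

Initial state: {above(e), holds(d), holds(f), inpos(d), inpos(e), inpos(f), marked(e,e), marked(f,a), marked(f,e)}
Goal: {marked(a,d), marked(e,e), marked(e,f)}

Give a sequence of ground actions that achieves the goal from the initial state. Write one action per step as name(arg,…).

free(e,f); bind(d,a); push(e,a); free(a,d)

1. free(e,f)  →  {above(e), above(f), holds(d), holds(f), inpos(d), inpos(f), marked(e,e), marked(e,f), marked(f,a), marked(f,e)}
2. bind(d,a)  →  {above(e), above(f), holds(a), holds(d), holds(f), inpos(d), inpos(f), marked(d,a), marked(e,e), marked(e,f), marked(f,a), marked(f,e)}
3. push(e,a)  →  {above(f), holds(d), holds(f), inpos(a), inpos(d), inpos(f), marked(d,a), marked(e,e), marked(e,f), marked(f,a), marked(f,e)}
4. free(a,d)  →  {above(d), above(f), holds(d), holds(f), inpos(d), inpos(f), marked(a,d), marked(d,a), marked(e,e), marked(e,f), marked(f,a), marked(f,e)}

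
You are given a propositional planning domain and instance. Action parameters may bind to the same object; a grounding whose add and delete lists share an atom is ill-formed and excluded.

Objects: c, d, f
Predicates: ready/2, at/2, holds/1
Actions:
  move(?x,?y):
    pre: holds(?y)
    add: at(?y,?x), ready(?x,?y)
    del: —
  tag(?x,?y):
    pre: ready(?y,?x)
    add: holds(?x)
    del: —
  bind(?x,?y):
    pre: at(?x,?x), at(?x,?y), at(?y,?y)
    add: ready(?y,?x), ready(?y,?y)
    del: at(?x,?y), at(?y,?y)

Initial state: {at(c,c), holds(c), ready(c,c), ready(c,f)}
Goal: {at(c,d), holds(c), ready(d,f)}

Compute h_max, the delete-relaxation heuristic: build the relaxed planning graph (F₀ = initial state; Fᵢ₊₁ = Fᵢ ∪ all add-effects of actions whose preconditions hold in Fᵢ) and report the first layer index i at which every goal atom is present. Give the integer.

F0 = init (4 atoms)
F1 = F0 ∪ {at(c,d), at(c,f), holds(f), ready(d,c), ready(f,c)}  (9 atoms)
F2 = F1 ∪ {at(f,c), at(f,d), at(f,f), ready(d,f), ready(f,f)}  (14 atoms)
goal ⊆ F2  ⇒  h_max = 2

2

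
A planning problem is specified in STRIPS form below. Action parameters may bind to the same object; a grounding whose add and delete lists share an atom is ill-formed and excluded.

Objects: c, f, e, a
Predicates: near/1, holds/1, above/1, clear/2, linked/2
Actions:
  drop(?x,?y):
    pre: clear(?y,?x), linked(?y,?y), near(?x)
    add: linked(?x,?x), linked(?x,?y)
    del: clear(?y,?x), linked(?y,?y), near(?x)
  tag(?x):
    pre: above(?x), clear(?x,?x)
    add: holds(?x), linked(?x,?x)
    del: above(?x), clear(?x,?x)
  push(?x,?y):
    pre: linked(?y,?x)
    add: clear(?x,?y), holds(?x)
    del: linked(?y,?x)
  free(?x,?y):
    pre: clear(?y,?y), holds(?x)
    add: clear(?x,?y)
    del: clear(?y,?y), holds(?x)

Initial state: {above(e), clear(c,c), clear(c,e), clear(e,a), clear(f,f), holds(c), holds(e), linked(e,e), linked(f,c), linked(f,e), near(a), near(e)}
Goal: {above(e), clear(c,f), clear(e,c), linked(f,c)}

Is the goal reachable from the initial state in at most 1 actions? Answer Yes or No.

No

1. free(c,f)  →  {above(e), clear(c,c), clear(c,e), clear(c,f), clear(e,a), holds(e), linked(e,e), linked(f,c), linked(f,e), near(a), near(e)}
2. free(e,c)  →  {above(e), clear(c,e), clear(c,f), clear(e,a), clear(e,c), linked(e,e), linked(f,c), linked(f,e), near(a), near(e)}
optimal plan length = 2; 2 > 1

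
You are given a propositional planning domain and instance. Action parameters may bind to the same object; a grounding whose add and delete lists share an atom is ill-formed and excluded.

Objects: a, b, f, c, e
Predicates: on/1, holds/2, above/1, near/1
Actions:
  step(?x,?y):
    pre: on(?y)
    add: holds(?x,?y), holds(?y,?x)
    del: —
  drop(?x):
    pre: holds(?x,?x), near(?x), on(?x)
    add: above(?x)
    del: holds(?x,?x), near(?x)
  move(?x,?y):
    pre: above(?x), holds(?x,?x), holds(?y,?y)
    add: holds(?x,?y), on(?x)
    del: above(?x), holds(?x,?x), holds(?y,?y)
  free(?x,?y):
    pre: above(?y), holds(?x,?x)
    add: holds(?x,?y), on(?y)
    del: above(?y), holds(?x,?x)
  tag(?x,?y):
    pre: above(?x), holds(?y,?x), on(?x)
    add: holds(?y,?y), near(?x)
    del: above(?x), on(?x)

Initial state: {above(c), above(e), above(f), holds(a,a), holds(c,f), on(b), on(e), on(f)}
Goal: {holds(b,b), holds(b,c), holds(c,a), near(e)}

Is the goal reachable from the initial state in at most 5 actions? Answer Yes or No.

1. step(b,b)  →  {above(c), above(e), above(f), holds(a,a), holds(b,b), holds(c,f), on(b), on(e), on(f)}
2. step(b,e)  →  {above(c), above(e), above(f), holds(a,a), holds(b,b), holds(b,e), holds(c,f), holds(e,b), on(b), on(e), on(f)}
3. free(b,c)  →  {above(e), above(f), holds(a,a), holds(b,c), holds(b,e), holds(c,f), holds(e,b), on(b), on(c), on(e), on(f)}
4. step(a,c)  →  {above(e), above(f), holds(a,a), holds(a,c), holds(b,c), holds(b,e), holds(c,a), holds(c,f), holds(e,b), on(b), on(c), on(e), on(f)}
5. tag(e,b)  →  {above(f), holds(a,a), holds(a,c), holds(b,b), holds(b,c), holds(b,e), holds(c,a), holds(c,f), holds(e,b), near(e), on(b), on(c), on(f)}
optimal plan length = 5; 5 ≤ 5

Yes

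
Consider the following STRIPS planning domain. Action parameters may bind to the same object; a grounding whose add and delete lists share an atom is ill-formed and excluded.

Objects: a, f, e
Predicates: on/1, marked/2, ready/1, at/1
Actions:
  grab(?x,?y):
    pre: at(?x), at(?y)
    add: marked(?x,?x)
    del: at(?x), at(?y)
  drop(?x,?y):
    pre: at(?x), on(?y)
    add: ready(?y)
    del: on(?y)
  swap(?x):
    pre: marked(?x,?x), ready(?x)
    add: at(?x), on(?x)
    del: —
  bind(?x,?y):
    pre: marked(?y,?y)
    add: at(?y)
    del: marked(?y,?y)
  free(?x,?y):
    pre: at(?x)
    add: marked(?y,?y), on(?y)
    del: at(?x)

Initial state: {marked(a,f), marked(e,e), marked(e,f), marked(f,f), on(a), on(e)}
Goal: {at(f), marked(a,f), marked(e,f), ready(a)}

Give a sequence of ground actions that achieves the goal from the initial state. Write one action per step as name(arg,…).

bind(a,f); drop(f,a)

1. bind(a,f)  →  {at(f), marked(a,f), marked(e,e), marked(e,f), on(a), on(e)}
2. drop(f,a)  →  {at(f), marked(a,f), marked(e,e), marked(e,f), on(e), ready(a)}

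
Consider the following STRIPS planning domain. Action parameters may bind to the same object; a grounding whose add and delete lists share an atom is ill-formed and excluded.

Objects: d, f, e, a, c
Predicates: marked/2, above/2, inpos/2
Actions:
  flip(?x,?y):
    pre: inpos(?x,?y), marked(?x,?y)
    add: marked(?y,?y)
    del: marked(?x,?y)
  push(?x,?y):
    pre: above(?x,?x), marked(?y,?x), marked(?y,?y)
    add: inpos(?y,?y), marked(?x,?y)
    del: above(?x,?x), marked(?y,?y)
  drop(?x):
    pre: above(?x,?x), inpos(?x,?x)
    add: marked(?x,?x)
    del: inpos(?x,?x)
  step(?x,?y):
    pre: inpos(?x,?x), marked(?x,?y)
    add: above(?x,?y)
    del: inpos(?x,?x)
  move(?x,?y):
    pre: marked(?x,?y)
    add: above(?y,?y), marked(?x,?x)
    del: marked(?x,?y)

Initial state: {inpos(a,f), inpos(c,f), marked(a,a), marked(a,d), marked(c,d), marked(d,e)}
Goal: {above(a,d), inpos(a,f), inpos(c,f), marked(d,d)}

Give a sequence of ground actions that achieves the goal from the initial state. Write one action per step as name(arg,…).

1. move(d,e)  →  {above(e,e), inpos(a,f), inpos(c,f), marked(a,a), marked(a,d), marked(c,d), marked(d,d)}
2. move(c,d)  →  {above(d,d), above(e,e), inpos(a,f), inpos(c,f), marked(a,a), marked(a,d), marked(c,c), marked(d,d)}
3. push(d,a)  →  {above(e,e), inpos(a,a), inpos(a,f), inpos(c,f), marked(a,d), marked(c,c), marked(d,a), marked(d,d)}
4. step(a,d)  →  {above(a,d), above(e,e), inpos(a,f), inpos(c,f), marked(a,d), marked(c,c), marked(d,a), marked(d,d)}

move(d,e); move(c,d); push(d,a); step(a,d)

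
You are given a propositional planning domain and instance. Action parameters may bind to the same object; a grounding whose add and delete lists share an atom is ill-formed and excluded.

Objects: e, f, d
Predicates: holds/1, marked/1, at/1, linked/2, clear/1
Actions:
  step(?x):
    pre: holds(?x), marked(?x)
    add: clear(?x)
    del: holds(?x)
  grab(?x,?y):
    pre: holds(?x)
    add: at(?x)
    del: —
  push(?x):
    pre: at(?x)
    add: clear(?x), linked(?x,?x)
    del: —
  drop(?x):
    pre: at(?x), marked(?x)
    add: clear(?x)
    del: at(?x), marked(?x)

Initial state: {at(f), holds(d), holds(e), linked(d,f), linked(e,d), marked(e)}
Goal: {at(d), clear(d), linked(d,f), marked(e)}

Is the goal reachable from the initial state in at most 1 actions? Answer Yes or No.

No

1. grab(d,e)  →  {at(d), at(f), holds(d), holds(e), linked(d,f), linked(e,d), marked(e)}
2. push(d)  →  {at(d), at(f), clear(d), holds(d), holds(e), linked(d,d), linked(d,f), linked(e,d), marked(e)}
optimal plan length = 2; 2 > 1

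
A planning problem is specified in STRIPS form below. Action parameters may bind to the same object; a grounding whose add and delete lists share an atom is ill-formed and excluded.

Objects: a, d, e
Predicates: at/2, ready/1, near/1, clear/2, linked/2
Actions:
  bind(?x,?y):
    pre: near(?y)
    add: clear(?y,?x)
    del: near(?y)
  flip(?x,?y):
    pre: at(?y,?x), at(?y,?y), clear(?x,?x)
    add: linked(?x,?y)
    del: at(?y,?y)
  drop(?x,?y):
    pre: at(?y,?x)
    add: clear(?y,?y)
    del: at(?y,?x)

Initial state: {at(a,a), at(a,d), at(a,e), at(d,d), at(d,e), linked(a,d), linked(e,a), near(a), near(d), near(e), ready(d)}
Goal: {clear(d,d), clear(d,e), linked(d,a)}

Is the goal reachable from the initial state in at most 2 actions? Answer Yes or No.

No

1. bind(e,d)  →  {at(a,a), at(a,d), at(a,e), at(d,d), at(d,e), clear(d,e), linked(a,d), linked(e,a), near(a), near(e), ready(d)}
2. drop(d,d)  →  {at(a,a), at(a,d), at(a,e), at(d,e), clear(d,d), clear(d,e), linked(a,d), linked(e,a), near(a), near(e), ready(d)}
3. flip(d,a)  →  {at(a,d), at(a,e), at(d,e), clear(d,d), clear(d,e), linked(a,d), linked(d,a), linked(e,a), near(a), near(e), ready(d)}
optimal plan length = 3; 3 > 2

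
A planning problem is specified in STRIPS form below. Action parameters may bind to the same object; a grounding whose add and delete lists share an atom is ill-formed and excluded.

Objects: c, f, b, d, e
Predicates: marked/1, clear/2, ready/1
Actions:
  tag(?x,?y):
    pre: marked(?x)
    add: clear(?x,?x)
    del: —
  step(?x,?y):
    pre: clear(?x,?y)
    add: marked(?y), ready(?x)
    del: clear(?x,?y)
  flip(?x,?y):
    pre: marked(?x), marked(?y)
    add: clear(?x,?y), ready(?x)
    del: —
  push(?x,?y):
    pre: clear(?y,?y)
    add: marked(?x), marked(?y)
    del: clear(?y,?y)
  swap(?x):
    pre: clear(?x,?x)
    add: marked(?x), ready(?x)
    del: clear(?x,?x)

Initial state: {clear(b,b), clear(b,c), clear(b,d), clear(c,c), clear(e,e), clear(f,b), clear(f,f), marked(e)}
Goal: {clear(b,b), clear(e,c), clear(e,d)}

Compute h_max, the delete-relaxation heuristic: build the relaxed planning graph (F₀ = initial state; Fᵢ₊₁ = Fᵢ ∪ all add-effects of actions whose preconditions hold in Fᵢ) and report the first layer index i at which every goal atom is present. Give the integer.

F0 = init (8 atoms)
F1 = F0 ∪ {marked(b), marked(c), marked(d), marked(f), ready(b), ready(c), ready(e), ready(f)}  (16 atoms)
F2 = F1 ∪ {clear(b,e), clear(b,f), clear(c,b), clear(c,d), clear(c,e), clear(c,f), clear(d,b), clear(d,c), clear(d,d), clear(d,e), clear(d,f), clear(e,b), clear(e,c), clear(e,d), clear(e,f), clear(f,c), clear(f,d), clear(f,e), ready(d)}  (35 atoms)
goal ⊆ F2  ⇒  h_max = 2

2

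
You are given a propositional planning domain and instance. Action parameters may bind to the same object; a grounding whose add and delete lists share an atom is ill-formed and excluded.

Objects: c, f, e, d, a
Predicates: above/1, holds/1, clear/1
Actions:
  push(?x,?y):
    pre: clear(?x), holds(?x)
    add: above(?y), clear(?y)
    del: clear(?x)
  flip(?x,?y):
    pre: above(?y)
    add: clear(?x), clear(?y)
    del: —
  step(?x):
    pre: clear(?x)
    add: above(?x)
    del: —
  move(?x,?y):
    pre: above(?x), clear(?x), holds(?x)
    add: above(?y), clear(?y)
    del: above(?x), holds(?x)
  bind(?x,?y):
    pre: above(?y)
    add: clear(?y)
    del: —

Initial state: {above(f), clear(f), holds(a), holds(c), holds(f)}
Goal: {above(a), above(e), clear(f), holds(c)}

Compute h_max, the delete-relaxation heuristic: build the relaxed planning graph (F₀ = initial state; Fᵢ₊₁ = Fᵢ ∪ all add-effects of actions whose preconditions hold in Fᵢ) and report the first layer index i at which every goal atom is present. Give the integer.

F0 = init (5 atoms)
F1 = F0 ∪ {above(a), above(c), above(d), above(e), clear(a), clear(c), clear(d), clear(e)}  (13 atoms)
goal ⊆ F1  ⇒  h_max = 1

1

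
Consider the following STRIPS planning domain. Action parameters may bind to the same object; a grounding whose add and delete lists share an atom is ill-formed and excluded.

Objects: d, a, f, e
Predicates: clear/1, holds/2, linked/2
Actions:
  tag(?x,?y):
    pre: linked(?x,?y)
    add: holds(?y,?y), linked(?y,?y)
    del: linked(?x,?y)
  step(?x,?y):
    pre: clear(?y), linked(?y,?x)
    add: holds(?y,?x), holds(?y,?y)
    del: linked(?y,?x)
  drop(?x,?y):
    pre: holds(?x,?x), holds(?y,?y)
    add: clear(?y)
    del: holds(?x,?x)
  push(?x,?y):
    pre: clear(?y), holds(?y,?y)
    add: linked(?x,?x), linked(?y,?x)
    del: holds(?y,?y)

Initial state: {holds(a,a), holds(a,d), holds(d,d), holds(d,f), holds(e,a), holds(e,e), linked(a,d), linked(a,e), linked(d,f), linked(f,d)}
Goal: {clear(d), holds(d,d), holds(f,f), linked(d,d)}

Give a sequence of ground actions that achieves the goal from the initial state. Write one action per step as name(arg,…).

tag(d,f); tag(a,d); drop(a,d)

1. tag(d,f)  →  {holds(a,a), holds(a,d), holds(d,d), holds(d,f), holds(e,a), holds(e,e), holds(f,f), linked(a,d), linked(a,e), linked(f,d), linked(f,f)}
2. tag(a,d)  →  {holds(a,a), holds(a,d), holds(d,d), holds(d,f), holds(e,a), holds(e,e), holds(f,f), linked(a,e), linked(d,d), linked(f,d), linked(f,f)}
3. drop(a,d)  →  {clear(d), holds(a,d), holds(d,d), holds(d,f), holds(e,a), holds(e,e), holds(f,f), linked(a,e), linked(d,d), linked(f,d), linked(f,f)}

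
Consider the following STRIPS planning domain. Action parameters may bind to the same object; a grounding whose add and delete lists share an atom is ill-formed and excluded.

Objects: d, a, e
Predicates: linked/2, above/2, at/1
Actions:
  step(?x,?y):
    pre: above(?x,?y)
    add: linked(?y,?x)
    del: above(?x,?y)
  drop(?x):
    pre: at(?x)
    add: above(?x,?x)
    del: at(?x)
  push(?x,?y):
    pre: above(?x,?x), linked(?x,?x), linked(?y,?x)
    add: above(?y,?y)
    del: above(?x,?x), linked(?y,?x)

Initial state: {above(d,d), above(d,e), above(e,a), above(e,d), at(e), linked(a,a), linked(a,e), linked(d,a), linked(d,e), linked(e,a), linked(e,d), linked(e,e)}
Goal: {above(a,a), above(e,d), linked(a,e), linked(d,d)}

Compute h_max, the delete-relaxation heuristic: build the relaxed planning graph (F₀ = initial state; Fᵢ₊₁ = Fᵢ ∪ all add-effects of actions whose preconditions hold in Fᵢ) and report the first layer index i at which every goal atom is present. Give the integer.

2

F0 = init (12 atoms)
F1 = F0 ∪ {above(e,e), linked(d,d)}  (14 atoms)
F2 = F1 ∪ {above(a,a)}  (15 atoms)
goal ⊆ F2  ⇒  h_max = 2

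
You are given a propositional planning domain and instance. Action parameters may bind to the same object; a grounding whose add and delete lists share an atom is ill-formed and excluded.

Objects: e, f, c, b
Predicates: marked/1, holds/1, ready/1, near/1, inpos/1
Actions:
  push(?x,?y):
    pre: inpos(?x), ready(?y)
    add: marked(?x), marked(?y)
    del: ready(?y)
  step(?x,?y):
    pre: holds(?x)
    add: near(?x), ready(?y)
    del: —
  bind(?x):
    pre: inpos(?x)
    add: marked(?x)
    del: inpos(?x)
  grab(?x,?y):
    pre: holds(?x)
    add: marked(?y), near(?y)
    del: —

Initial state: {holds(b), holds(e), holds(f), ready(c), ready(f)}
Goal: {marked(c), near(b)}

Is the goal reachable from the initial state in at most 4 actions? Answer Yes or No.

Yes

1. step(b,e)  →  {holds(b), holds(e), holds(f), near(b), ready(c), ready(e), ready(f)}
2. grab(e,c)  →  {holds(b), holds(e), holds(f), marked(c), near(b), near(c), ready(c), ready(e), ready(f)}
optimal plan length = 2; 2 ≤ 4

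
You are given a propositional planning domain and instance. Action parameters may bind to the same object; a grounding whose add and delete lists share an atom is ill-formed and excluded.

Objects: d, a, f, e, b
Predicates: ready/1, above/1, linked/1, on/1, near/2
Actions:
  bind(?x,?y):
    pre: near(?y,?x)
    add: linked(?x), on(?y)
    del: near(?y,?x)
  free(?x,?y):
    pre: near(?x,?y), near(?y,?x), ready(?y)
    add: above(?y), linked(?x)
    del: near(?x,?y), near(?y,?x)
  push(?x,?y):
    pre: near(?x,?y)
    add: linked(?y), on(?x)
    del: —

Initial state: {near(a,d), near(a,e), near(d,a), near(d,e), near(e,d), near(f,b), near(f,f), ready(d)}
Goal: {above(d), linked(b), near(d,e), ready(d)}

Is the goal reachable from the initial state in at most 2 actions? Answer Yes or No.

1. bind(b,f)  →  {linked(b), near(a,d), near(a,e), near(d,a), near(d,e), near(e,d), near(f,f), on(f), ready(d)}
2. free(a,d)  →  {above(d), linked(a), linked(b), near(a,e), near(d,e), near(e,d), near(f,f), on(f), ready(d)}
optimal plan length = 2; 2 ≤ 2

Yes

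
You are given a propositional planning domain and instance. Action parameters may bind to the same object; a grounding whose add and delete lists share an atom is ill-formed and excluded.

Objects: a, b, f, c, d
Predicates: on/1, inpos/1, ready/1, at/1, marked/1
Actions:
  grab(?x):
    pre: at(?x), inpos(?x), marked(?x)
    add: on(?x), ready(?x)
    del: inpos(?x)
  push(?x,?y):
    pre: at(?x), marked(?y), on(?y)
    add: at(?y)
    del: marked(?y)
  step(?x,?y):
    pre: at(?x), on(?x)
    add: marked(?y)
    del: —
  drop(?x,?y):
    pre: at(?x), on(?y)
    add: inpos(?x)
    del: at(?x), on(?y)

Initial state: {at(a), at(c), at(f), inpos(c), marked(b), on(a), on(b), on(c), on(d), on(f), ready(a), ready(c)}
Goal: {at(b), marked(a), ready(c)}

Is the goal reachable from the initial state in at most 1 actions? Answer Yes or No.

1. push(a,b)  →  {at(a), at(b), at(c), at(f), inpos(c), on(a), on(b), on(c), on(d), on(f), ready(a), ready(c)}
2. step(a,a)  →  {at(a), at(b), at(c), at(f), inpos(c), marked(a), on(a), on(b), on(c), on(d), on(f), ready(a), ready(c)}
optimal plan length = 2; 2 > 1

No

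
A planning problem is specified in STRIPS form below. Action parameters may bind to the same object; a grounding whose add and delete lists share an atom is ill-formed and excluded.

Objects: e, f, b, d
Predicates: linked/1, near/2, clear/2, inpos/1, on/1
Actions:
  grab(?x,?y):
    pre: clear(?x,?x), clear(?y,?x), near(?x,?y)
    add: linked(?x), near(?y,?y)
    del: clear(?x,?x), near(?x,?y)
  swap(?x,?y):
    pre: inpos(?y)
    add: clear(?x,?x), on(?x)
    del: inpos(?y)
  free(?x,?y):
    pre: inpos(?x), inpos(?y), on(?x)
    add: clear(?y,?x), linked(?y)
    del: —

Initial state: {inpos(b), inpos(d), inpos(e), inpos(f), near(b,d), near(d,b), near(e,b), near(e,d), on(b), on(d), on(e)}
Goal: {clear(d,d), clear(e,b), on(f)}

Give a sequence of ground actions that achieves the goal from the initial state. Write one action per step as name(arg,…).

swap(f,f); swap(d,d); free(b,e)

1. swap(f,f)  →  {clear(f,f), inpos(b), inpos(d), inpos(e), near(b,d), near(d,b), near(e,b), near(e,d), on(b), on(d), on(e), on(f)}
2. swap(d,d)  →  {clear(d,d), clear(f,f), inpos(b), inpos(e), near(b,d), near(d,b), near(e,b), near(e,d), on(b), on(d), on(e), on(f)}
3. free(b,e)  →  {clear(d,d), clear(e,b), clear(f,f), inpos(b), inpos(e), linked(e), near(b,d), near(d,b), near(e,b), near(e,d), on(b), on(d), on(e), on(f)}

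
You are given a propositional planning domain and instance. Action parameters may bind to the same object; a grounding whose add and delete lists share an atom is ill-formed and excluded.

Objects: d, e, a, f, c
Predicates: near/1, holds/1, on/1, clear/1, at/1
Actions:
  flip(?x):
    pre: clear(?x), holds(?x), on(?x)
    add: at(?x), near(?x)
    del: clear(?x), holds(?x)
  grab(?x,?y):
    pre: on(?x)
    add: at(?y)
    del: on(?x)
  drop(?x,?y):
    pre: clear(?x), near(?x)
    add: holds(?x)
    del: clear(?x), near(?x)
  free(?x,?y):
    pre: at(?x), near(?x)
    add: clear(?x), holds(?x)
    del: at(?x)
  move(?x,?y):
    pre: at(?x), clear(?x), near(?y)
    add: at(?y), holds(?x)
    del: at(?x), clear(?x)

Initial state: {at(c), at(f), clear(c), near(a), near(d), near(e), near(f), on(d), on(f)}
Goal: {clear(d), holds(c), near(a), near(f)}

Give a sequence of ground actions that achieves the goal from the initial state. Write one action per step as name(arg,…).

move(c,d); free(d,d)

1. move(c,d)  →  {at(d), at(f), holds(c), near(a), near(d), near(e), near(f), on(d), on(f)}
2. free(d,d)  →  {at(f), clear(d), holds(c), holds(d), near(a), near(d), near(e), near(f), on(d), on(f)}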